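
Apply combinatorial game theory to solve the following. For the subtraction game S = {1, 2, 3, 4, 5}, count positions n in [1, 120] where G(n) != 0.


Subtraction set S = {1, 2, 3, 4, 5}, so G(n) = n mod 6.
G(n) = 0 when n is a multiple of 6.
Multiples of 6 in [1, 120]: 20
N-positions (nonzero Grundy) = 120 - 20 = 100

100


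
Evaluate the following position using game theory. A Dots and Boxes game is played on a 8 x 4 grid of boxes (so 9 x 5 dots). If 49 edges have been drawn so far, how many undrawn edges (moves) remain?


Grid: 8 x 4 boxes, i.e. 9 rows and 5 columns of dots.
Horizontal edges: (rows + 1) * cols = 9 * 4 = 36
Vertical edges: rows * (cols + 1) = 8 * 5 = 40
Total edges: 36 + 40 = 76
Edges drawn: 49
Remaining: 76 - 49 = 27

27


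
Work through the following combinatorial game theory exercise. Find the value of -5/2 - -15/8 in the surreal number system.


x = -5/2, y = -15/8
Converting to common denominator: 8
x = -20/8, y = -15/8
x - y = -5/2 - -15/8 = -5/8

-5/8


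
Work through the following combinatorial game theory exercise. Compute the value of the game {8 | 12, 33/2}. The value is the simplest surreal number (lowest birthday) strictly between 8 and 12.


Left options: {8}, max = 8
Right options: {12, 33/2}, min = 12
All options are numbers and max(Left) < min(Right), so by the simplicity theorem the value is the simplest (earliest-born) number strictly between 8 and 12.
Integers 9 through 11 all lie strictly between 8 and 12.
Among integers, the simplest (lowest birthday = smallest |n|; 0 is born on day 0, +-n on day n) is 9.
No non-integer in the interval can be simpler: if x is a non-integer in the interval, then floor(x) or ceil(x) also lies in the interval (the interval contains an integer), and both are proper prefixes of x's sign expansion, i.e. born earlier. So the game value is 9.
Game value = 9

9


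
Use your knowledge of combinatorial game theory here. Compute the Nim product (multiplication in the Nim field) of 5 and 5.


Nim multiplication is bilinear over XOR: (u XOR v) * w = (u*w) XOR (v*w).
So we split each operand into its bit components and XOR the pairwise Nim products.
5 = 1 + 4 (as XOR of powers of 2).
5 = 1 + 4 (as XOR of powers of 2).
Using the standard Nim-product table on single bits:
  2*2 = 3,   2*4 = 8,   2*8 = 12,
  4*4 = 6,   4*8 = 11,  8*8 = 13,
and  1*x = x (identity), k*l = l*k (commutative).
Pairwise Nim products:
  1 * 1 = 1
  1 * 4 = 4
  4 * 1 = 4
  4 * 4 = 6
XOR them: 1 XOR 4 XOR 4 XOR 6 = 7.
Result: 5 * 5 = 7 (in Nim).

7


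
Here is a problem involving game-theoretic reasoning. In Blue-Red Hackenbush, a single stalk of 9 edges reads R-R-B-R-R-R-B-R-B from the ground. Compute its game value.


Edges (from ground): R-R-B-R-R-R-B-R-B
By Berlekamp's sign-expansion rule, a Blue-Red Hackenbush stalk has the value of the surreal number whose sign sequence is the edge sequence with B -> + and R -> -.
Sign sequence: --+---+-+
Trace the sign expansion in the surreal number tree, starting from 0:
Edge 1: R (sign -) -> bounds (-inf, 0), value = -1
Edge 2: R (sign -) -> bounds (-inf, -1), value = -2
Edge 3: B (sign +) -> bounds (-2, -1), value = -3/2
Edge 4: R (sign -) -> bounds (-2, -3/2), value = -7/4
Edge 5: R (sign -) -> bounds (-2, -7/4), value = -15/8
Edge 6: R (sign -) -> bounds (-2, -15/8), value = -31/16
Edge 7: B (sign +) -> bounds (-31/16, -15/8), value = -61/32
Edge 8: R (sign -) -> bounds (-31/16, -61/32), value = -123/64
Edge 9: B (sign +) -> bounds (-123/64, -61/32), value = -245/128
Game value = -245/128

-245/128


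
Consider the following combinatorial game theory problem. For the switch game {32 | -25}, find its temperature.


The game is {32 | -25}, a switch {a | b} with numbers a > b.
Cooling {a | b} by t gives {a - t | b + t}, which stops being hot when a - t = b + t, i.e. at t = (a - b)/2. So the temperature of a switch is (a - b)/2.
Temperature = (Left option - Right option) / 2
= (32 - (-25)) / 2
= 57 / 2
= 57/2

57/2


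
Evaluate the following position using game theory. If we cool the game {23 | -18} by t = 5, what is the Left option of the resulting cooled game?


Original game: {23 | -18} (a switch {a | b} with a > b).
Cooling by t (for t below the temperature (a - b)/2 = 41/2) taxes each move by t: {a | b} cooled by t is {a - t | b + t}.
Cooling amount: t = 5
Cooled Left option: 23 - 5 = 18
Cooled Right option: -18 + 5 = -13
Cooled game: {18 | -13}
Left option = 18

18


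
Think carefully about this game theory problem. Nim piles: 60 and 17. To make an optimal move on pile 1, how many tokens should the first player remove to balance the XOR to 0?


Piles: 60 and 17
Current XOR: 60 XOR 17 = 45 (non-zero, so this is an N-position).
To make the XOR zero, we need to find a move that balances the piles.
For pile 1 (size 60): target = 60 XOR 45 = 17
We reduce pile 1 from 60 to 17.
Tokens removed: 60 - 17 = 43
Verification: 17 XOR 17 = 0

43


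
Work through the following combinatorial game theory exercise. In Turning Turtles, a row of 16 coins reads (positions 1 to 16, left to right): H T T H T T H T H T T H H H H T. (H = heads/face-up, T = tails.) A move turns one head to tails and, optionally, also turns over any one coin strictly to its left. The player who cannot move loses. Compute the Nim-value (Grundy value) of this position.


Coins: H T T H T T H T H T T H H H H T
Key fact: a single head at position k behaves exactly like a Nim heap of size k (turning it to T and optionally flipping a coin at j < k corresponds to moving the heap from k to j, or to 0), and heads combine as a disjunctive sum (two heads at the same place would cancel, matching j XOR j = 0). So the Nim-value is the XOR of the 1-indexed positions of the heads.
Face-up positions (1-indexed): [1, 4, 7, 9, 12, 13, 14, 15]
XOR 0 with 1: 0 XOR 1 = 1
XOR 1 with 4: 1 XOR 4 = 5
XOR 5 with 7: 5 XOR 7 = 2
XOR 2 with 9: 2 XOR 9 = 11
XOR 11 with 12: 11 XOR 12 = 7
XOR 7 with 13: 7 XOR 13 = 10
XOR 10 with 14: 10 XOR 14 = 4
XOR 4 with 15: 4 XOR 15 = 11
Nim-value = 11

11


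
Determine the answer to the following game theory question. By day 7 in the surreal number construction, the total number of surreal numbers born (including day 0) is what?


Day 0: {|} = 0 is born. Count = 1.
Day n: the number of surreal numbers born by day n is 2^(n+1) - 1.
By day 0: 2^1 - 1 = 1
By day 1: 2^2 - 1 = 3
By day 2: 2^3 - 1 = 7
By day 3: 2^4 - 1 = 15
By day 4: 2^5 - 1 = 31
By day 5: 2^6 - 1 = 63
By day 6: 2^7 - 1 = 127
By day 7: 2^8 - 1 = 255
By day 7: 255 surreal numbers.

255


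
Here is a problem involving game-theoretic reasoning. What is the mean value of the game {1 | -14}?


Game = {1 | -14}, a switch {a | b} with numbers a > b.
Its thermograph has left wall a - t and right wall b + t, which meet at t = (a - b)/2, where both equal (a + b)/2. So the mast (mean value) is at (a + b)/2.
Mean = (1 + (-14))/2 = -13/2 = -13/2

-13/2


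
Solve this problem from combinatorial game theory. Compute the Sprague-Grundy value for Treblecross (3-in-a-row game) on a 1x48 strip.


Treblecross: place X on empty cells; 3-in-a-row wins.
Playing within two cells of an existing X lets the opponent win at once, so sensible play treats the cells i-2..i+2 around each X as dead. The player left with no safe cell loses, so this is a normal-play take-away game on strips of safe cells.
Placing X at cell i (0-indexed) of a strip of k safe cells leaves independent strips of sizes max(0, i-2) and max(0, k-i-3). Hence G(k) = mex{ G(max(0,i-2)) XOR G(max(0,k-i-3)) : 0 <= i < k }, with G(0) = 0.
G(1): splits (0,0):0^0=0 -> mex({0}) = 1
G(2): splits (0,0):0^0=0 -> mex({0}) = 1
G(3): splits (0,0):0^0=0 -> mex({0}) = 1
G(4): splits (0,1):0^1=1 (0,0):0^0=0 -> mex({0, 1}) = 2
G(5): splits (0,2):0^1=1 (0,1):0^1=1 (0,0):0^0=0 -> mex({0, 1}) = 2
G(6) = mex({1}) = 0
G(7) = mex({0, 1, 2}) = 3
G(8) = mex({0, 1, 2}) = 3
G(9) = mex({0, 2}) = 1
G(10) = mex({0, 2, 3}) = 1
G(11) = mex({0, 3}) = 1
G(12) = mex({1, 3}) = 0
G(13) = mex({0, 1, 2, 3}) = 4
G(14) = mex({0, 1, 2}) = 3
G(15) = mex({0, 1, 2}) = 3
G(16) = mex({0, 1, 2, 4}) = 3
G(17) = mex({0, 1, 3, 4}) = 2
G(18) = mex({0, 1, 3, 4}) = 2
G(19) = mex({0, 1, 3, 5}) = 2
G(20) = mex({0, 1, 2, 3, 5}) = 4
G(21) = mex({0, 1, 2, 3, 5}) = 4
G(22) = mex({1, 2, 6}) = 0
G(23) = mex({0, 1, 2, 3, 4, 6}) = 5
G(24) = mex({0, 1, 2, 3, 4}) = 5
G(25) = mex({0, 1, 3, 4, 7}) = 2
G(26) = mex({0, 1, 3, 4, 5, 7}) = 2
G(27) = mex({0, 1, 3, 5}) = 2
G(28) = mex({0, 1, 2, 5}) = 3
G(29) = mex({0, 1, 2, 4, 5, 6}) = 3
G(30) = mex({1, 2, 4, 6}) = 0
G(31) = mex({0, 1, 2, 3, 4, 6}) = 5
G(32) = mex({1, 2, 3, 4, 7}) = 0
G(33) = mex({0, 3, 7}) = 1
G(34) = mex({0, 2, 3, 5, 7}) = 1
G(35) = mex({0, 2, 3, 5, 6}) = 1
G(36) = mex({0, 1, 2, 5, 6}) = 3
G(37) = mex({0, 1, 2, 4, 5, 6}) = 3
G(38) = mex({0, 1, 2, 4}) = 3
G(39) = mex({0, 1, 2, 3, 4, 7}) = 5
G(40) = mex({0, 1, 2, 3, 4, 5, 7}) = 6
G(41) = mex({0, 1, 2, 3, 5, 7}) = 4
G(42) = mex({0, 1, 2, 3, 5, 6, 7}) = 4
G(43) = mex({0, 2, 3, 5, 6}) = 1
G(44) = mex({1, 2, 3, 4, 5, 6}) = 0
G(45) = mex({0, 1, 2, 3, 4, 6, 7}) = 5
G(46) = mex({0, 1, 2, 3, 4, 7}) = 5
G(47) = mex({0, 1, 2, 3, 4, 5, 7}) = 6
G(48) = mex({0, 1, 2, 3, 4, 5, 7}) = 6
Therefore G(48) = 6.

6


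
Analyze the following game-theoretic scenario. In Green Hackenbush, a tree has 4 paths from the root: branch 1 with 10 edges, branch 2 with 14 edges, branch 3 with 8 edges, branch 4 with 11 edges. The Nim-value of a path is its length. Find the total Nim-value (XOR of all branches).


The tree has 4 branches from the ground vertex.
In Green Hackenbush, the Nim-value of a simple path of length k is k.
Branch 1: length 10, Nim-value = 10
Branch 2: length 14, Nim-value = 14
Branch 3: length 8, Nim-value = 8
Branch 4: length 11, Nim-value = 11
Total Nim-value = XOR of all branch values:
0 XOR 10 = 10
10 XOR 14 = 4
4 XOR 8 = 12
12 XOR 11 = 7
Nim-value of the tree = 7

7


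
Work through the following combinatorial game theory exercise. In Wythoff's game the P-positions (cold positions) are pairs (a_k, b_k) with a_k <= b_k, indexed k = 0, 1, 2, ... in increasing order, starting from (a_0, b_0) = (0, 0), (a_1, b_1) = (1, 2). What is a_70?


By Wythoff's theorem, a_k = floor(k * phi) and b_k = floor(k * phi^2) = a_k + k, where phi = (1 + sqrt(5))/2 is the golden ratio.
phi = (1 + sqrt(5))/2 = 1.618034
k = 70
k * phi = 70 * 1.618034 = 113.262379
a_70 = floor(k * phi) = 113

113


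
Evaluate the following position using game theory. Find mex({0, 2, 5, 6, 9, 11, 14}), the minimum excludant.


Set = {0, 2, 5, 6, 9, 11, 14}
0 is in the set.
1 is NOT in the set. This is the mex.
mex = 1

1


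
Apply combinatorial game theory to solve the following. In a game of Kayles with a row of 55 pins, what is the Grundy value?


Kayles: a move removes 1 or 2 adjacent pins from a contiguous row.
Removing pins from a row of k leaves two independent rows (a, b) with a + b = k - 1 (one pin) or a + b = k - 2 (two pins); an end removal gives a = 0.
By Sprague-Grundy, G(k) = mex{ G(a) XOR G(b) } over all these splits. G(0) = 0.
G(1): splits (0,0):0^0=0 -> mex({0}) = 1
G(2): splits (0,1):0^1=1 (0,0):0^0=0 -> mex({0, 1}) = 2
G(3): splits (0,2):0^2=2 (1,1):1^1=0 (0,1):0^1=1 -> mex({0, 1, 2}) = 3
G(4): splits (0,3):0^3=3 (1,2):1^2=3 (0,2):0^2=2 (1,1):1^1=0 -> mex({0, 2, 3}) = 1
G(5): splits (0,4):0^1=1 (1,3):1^3=2 (2,2):2^2=0 (0,3):0^3=3 (1,2):1^2=3 -> mex({0, 1, 2, 3}) = 4
G(6) = mex({0, 1, 2, 4}) = 3
G(7) = mex({0, 1, 3, 4, 5}) = 2
G(8) = mex({0, 2, 3, 5, 6}) = 1
G(9) = mex({0, 1, 2, 3, 6, 7}) = 4
G(10) = mex({0, 1, 3, 4, 5, 7}) = 2
G(11) = mex({0, 1, 2, 3, 4, 5}) = 6
G(12) = mex({0, 1, 2, 3, 5, 6, 7}) = 4
G(13) = mex({0, 2, 3, 4, 6, 7}) = 1
G(14) = mex({0, 1, 4, 5, 6, 7}) = 2
G(15) = mex({0, 1, 2, 3, 4, 5, 6}) = 7
G(16) = mex({0, 2, 3, 5, 6, 7}) = 1
G(17) = mex({0, 1, 2, 3, 5, 6, 7}) = 4
G(18) = mex({0, 1, 2, 4, 5, 6}) = 3
G(19) = mex({0, 1, 3, 4, 5, 7}) = 2
G(20) = mex({0, 2, 3, 4, 5, 6, 7}) = 1
G(21) = mex({0, 1, 2, 3, 5, 6, 7}) = 4
G(22) = mex({0, 1, 2, 3, 4, 5, 7}) = 6
G(23) = mex({0, 1, 2, 3, 4, 5, 6}) = 7
G(24) = mex({0, 1, 2, 3, 5, 6, 7}) = 4
G(25) = mex({0, 2, 3, 4, 6, 7}) = 1
G(26) = mex({0, 1, 3, 4, 5, 6, 7}) = 2
G(27) = mex({0, 1, 2, 3, 4, 5, 6, 7}) = 8
G(28) = mex({0, 1, 2, 3, 4, 6, 7, 8}) = 5
G(29) = mex({0, 1, 2, 3, 5, 6, 7, 8, 9}) = 4
G(30) = mex({0, 1, 2, 3, 4, 5, 6, 9, 10}) = 7
G(31) = mex({0, 1, 3, 4, 5, 7, 10, 11}) = 2
G(32) = mex({0, 2, 3, 4, 5, 6, 7, 9, 11}) = 1
G(33) = mex({0, 1, 2, 3, 4, 5, 6, 7, 9, 12}) = 8
G(34) = mex({0, 1, 2, 3, 4, 5, 7, 8, 11, 12}) = 6
G(35) = mex({0, 1, 2, 3, 4, 5, 6, 8, 9, 10, 11}) = 7
G(36) = mex({0, 1, 2, 3, 5, 6, 7, 9, 10}) = 4
G(37) = mex({0, 2, 3, 4, 6, 7, 9, 10, 11, 12}) = 1
G(38) = mex({0, 1, 3, 4, 5, 6, 7, 9, 10, 11, 12}) = 2
G(39) = mex({0, 1, 2, 4, 5, 6, 7, 9, 10, 12, 14}) = 3
G(40) = mex({0, 2, 3, 4, 6, 7, 11, 12, 14}) = 1
G(41) = mex({0, 1, 2, 3, 5, 6, 7, 9, 10, 11, 12}) = 4
G(42) = mex({0, 1, 2, 3, 4, 5, 6, 9, 10}) = 7
G(43) = mex({0, 1, 3, 4, 5, 7, 9, 10, 12, 15}) = 2
G(44) = mex({0, 2, 3, 4, 5, 6, 7, 9, 10, 12, 15}) = 1
G(45) = mex({0, 1, 2, 3, 4, 5, 6, 7, 9, 10, 12, 14}) = 8
G(46) = mex({0, 1, 3, 4, 5, 7, 8, 11, 12, 14}) = 2
G(47) = mex({0, 1, 2, 3, 4, 5, 6, 8, 9, 10, 11, 12}) = 7
G(48) = mex({0, 1, 2, 3, 5, 6, 7, 9, 10}) = 4
G(49) = mex({0, 2, 3, 4, 6, 7, 9, 10, 11, 12, 15}) = 1
G(50) = mex({0, 1, 4, 5, 6, 7, 9, 11, 12, 14, 15}) = 2
G(51) = mex({0, 1, 2, 3, 4, 5, 6, 7, 9, 12, 14, 15}) = 8
G(52) = mex({0, 2, 3, 4, 5, 6, 7, 8, 11, 12, 15}) = 1
G(53) = mex({0, 1, 2, 3, 5, 6, 7, 8, 9, 10, 11, 12}) = 4
G(54) = mex({0, 1, 2, 3, 4, 5, 6, 9, 10}) = 7
G(55) = mex({0, 1, 3, 4, 5, 7, 9, 10, 11, 12}) = 2
Therefore G(55) = 2.

2


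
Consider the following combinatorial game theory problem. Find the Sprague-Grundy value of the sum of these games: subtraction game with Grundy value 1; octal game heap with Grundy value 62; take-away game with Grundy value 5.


By the Sprague-Grundy theorem, the Grundy value of a sum of games is the XOR of individual Grundy values.
subtraction game: Grundy value = 1. Running XOR: 0 XOR 1 = 1
octal game heap: Grundy value = 62. Running XOR: 1 XOR 62 = 63
take-away game: Grundy value = 5. Running XOR: 63 XOR 5 = 58
The combined Grundy value is 58.

58


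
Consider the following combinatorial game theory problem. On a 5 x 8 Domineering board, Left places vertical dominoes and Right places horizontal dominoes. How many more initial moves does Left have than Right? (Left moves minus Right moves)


Board is 5 x 8 (rows x cols).
Left (vertical) placements: (rows-1) * cols = 4 * 8 = 32
Right (horizontal) placements: rows * (cols-1) = 5 * 7 = 35
Advantage = Left - Right = 32 - 35 = -3

-3


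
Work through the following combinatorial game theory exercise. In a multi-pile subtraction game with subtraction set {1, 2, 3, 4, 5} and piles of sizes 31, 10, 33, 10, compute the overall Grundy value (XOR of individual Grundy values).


Subtraction set: {1, 2, 3, 4, 5}
For this subtraction set, G(n) = n mod 6 (period = max + 1 = 6).
Pile 1 (size 31): G(31) = 31 mod 6 = 1
Pile 2 (size 10): G(10) = 10 mod 6 = 4
Pile 3 (size 33): G(33) = 33 mod 6 = 3
Pile 4 (size 10): G(10) = 10 mod 6 = 4
Total Grundy value = XOR of all: 1 XOR 4 XOR 3 XOR 4 = 2

2


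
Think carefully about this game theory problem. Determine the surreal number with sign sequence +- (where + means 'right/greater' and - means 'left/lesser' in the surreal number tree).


Sign expansion: +-
Rule: track bounds (lo, hi), initially (-inf, +inf). On '+', the current value becomes lo and we move to the simplest number in (value, hi): value + 1 if hi = +inf, otherwise the midpoint (value + hi)/2. On '-', the current value becomes hi and we move to value - 1 if lo = -inf, otherwise the midpoint (lo + value)/2.
Start at 0.
Step 1: sign = +, move right. Bounds: (0, +inf). Value = 1
Step 2: sign = -, move left. Bounds: (0, 1). Value = 1/2
The surreal number with sign expansion +- is 1/2.

1/2


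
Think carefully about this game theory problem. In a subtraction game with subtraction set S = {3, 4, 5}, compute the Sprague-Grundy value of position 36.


The subtraction set is S = {3, 4, 5}.
G(k) = mex{ G(k - s) : s in S, s <= k }. We compute iteratively: G(0) = 0.
G(1) = mex({}) = 0
G(2) = mex({}) = 0
G(3) = mex({0}) = 1
G(4) = mex({0}) = 1
G(5) = mex({0}) = 1
G(6) = mex({0, 1}) = 2
G(7) = mex({0, 1}) = 2
G(8) = mex({1}) = 0
G(9) = mex({1, 2}) = 0
G(10) = mex({1, 2}) = 0
G(11) = mex({0, 2}) = 1
G(12) = mex({0, 2}) = 1
Observe that G(8)..G(12) = 0, 0, 0, 1, 1 repeats G(0)..G(4) = 0, 0, 0, 1, 1.
For k >= max(S) = 5, G(k) is determined by the previous 5 values G(k-5)..G(k-1); a window of 5 consecutive values has recurred shifted by 8, so by induction G(k + 8) = G(k) for all k >= 0: the sequence is periodic from the start with period 8.
One period: G(0..7) = 0, 0, 0, 1, 1, 1, 2, 2.
36 mod 8 = 4, so G(36) = G(4) = 1.

1


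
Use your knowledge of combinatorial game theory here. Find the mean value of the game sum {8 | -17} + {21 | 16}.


G1 = {8 | -17}, G2 = {21 | 16}
Each is a switch {a | b} with numbers a > b; its mean value is (a + b)/2, and mean value is additive over game sums: m(G1 + G2) = m(G1) + m(G2).
Mean of G1 = (8 + (-17))/2 = -9/2 = -9/2
Mean of G2 = (21 + (16))/2 = 37/2 = 37/2
Mean of G1 + G2 = -9/2 + 37/2 = 14

14


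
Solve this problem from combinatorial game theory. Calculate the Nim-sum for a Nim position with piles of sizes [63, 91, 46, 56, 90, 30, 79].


We need the XOR (exclusive or) of all pile sizes.
After XOR-ing pile 1 (size 63): 0 XOR 63 = 63
After XOR-ing pile 2 (size 91): 63 XOR 91 = 100
After XOR-ing pile 3 (size 46): 100 XOR 46 = 74
After XOR-ing pile 4 (size 56): 74 XOR 56 = 114
After XOR-ing pile 5 (size 90): 114 XOR 90 = 40
After XOR-ing pile 6 (size 30): 40 XOR 30 = 54
After XOR-ing pile 7 (size 79): 54 XOR 79 = 121
The Nim-value of this position is 121.

121


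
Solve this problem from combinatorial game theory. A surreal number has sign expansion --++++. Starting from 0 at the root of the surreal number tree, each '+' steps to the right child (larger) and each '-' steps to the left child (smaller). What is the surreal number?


Sign expansion: --++++
Rule: track bounds (lo, hi), initially (-inf, +inf). On '+', the current value becomes lo and we move to the simplest number in (value, hi): value + 1 if hi = +inf, otherwise the midpoint (value + hi)/2. On '-', the current value becomes hi and we move to value - 1 if lo = -inf, otherwise the midpoint (lo + value)/2.
Start at 0.
Step 1: sign = -, move left. Bounds: (-inf, 0). Value = -1
Step 2: sign = -, move left. Bounds: (-inf, -1). Value = -2
Step 3: sign = +, move right. Bounds: (-2, -1). Value = -3/2
Step 4: sign = +, move right. Bounds: (-3/2, -1). Value = -5/4
Step 5: sign = +, move right. Bounds: (-5/4, -1). Value = -9/8
Step 6: sign = +, move right. Bounds: (-9/8, -1). Value = -17/16
The surreal number with sign expansion --++++ is -17/16.

-17/16


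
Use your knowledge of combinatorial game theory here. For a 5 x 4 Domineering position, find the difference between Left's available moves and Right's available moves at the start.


Board is 5 x 4 (rows x cols).
Left (vertical) placements: (rows-1) * cols = 4 * 4 = 16
Right (horizontal) placements: rows * (cols-1) = 5 * 3 = 15
Advantage = Left - Right = 16 - 15 = 1

1


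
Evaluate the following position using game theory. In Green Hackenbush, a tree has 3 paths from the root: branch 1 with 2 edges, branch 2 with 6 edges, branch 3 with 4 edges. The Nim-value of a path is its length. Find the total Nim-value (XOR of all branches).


The tree has 3 branches from the ground vertex.
In Green Hackenbush, the Nim-value of a simple path of length k is k.
Branch 1: length 2, Nim-value = 2
Branch 2: length 6, Nim-value = 6
Branch 3: length 4, Nim-value = 4
Total Nim-value = XOR of all branch values:
0 XOR 2 = 2
2 XOR 6 = 4
4 XOR 4 = 0
Nim-value of the tree = 0

0


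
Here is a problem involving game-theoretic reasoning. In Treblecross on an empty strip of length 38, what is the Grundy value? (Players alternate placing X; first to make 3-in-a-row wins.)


Treblecross: place X on empty cells; 3-in-a-row wins.
Playing within two cells of an existing X lets the opponent win at once, so sensible play treats the cells i-2..i+2 around each X as dead. The player left with no safe cell loses, so this is a normal-play take-away game on strips of safe cells.
Placing X at cell i (0-indexed) of a strip of k safe cells leaves independent strips of sizes max(0, i-2) and max(0, k-i-3). Hence G(k) = mex{ G(max(0,i-2)) XOR G(max(0,k-i-3)) : 0 <= i < k }, with G(0) = 0.
G(1): splits (0,0):0^0=0 -> mex({0}) = 1
G(2): splits (0,0):0^0=0 -> mex({0}) = 1
G(3): splits (0,0):0^0=0 -> mex({0}) = 1
G(4): splits (0,1):0^1=1 (0,0):0^0=0 -> mex({0, 1}) = 2
G(5): splits (0,2):0^1=1 (0,1):0^1=1 (0,0):0^0=0 -> mex({0, 1}) = 2
G(6) = mex({1}) = 0
G(7) = mex({0, 1, 2}) = 3
G(8) = mex({0, 1, 2}) = 3
G(9) = mex({0, 2}) = 1
G(10) = mex({0, 2, 3}) = 1
G(11) = mex({0, 3}) = 1
G(12) = mex({1, 3}) = 0
G(13) = mex({0, 1, 2, 3}) = 4
G(14) = mex({0, 1, 2}) = 3
G(15) = mex({0, 1, 2}) = 3
G(16) = mex({0, 1, 2, 4}) = 3
G(17) = mex({0, 1, 3, 4}) = 2
G(18) = mex({0, 1, 3, 4}) = 2
G(19) = mex({0, 1, 3, 5}) = 2
G(20) = mex({0, 1, 2, 3, 5}) = 4
G(21) = mex({0, 1, 2, 3, 5}) = 4
G(22) = mex({1, 2, 6}) = 0
G(23) = mex({0, 1, 2, 3, 4, 6}) = 5
G(24) = mex({0, 1, 2, 3, 4}) = 5
G(25) = mex({0, 1, 3, 4, 7}) = 2
G(26) = mex({0, 1, 3, 4, 5, 7}) = 2
G(27) = mex({0, 1, 3, 5}) = 2
G(28) = mex({0, 1, 2, 5}) = 3
G(29) = mex({0, 1, 2, 4, 5, 6}) = 3
G(30) = mex({1, 2, 4, 6}) = 0
G(31) = mex({0, 1, 2, 3, 4, 6}) = 5
G(32) = mex({1, 2, 3, 4, 7}) = 0
G(33) = mex({0, 3, 7}) = 1
G(34) = mex({0, 2, 3, 5, 7}) = 1
G(35) = mex({0, 2, 3, 5, 6}) = 1
G(36) = mex({0, 1, 2, 5, 6}) = 3
G(37) = mex({0, 1, 2, 4, 5, 6}) = 3
G(38) = mex({0, 1, 2, 4}) = 3
Therefore G(38) = 3.

3


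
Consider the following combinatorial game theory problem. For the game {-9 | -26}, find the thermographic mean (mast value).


Game = {-9 | -26}, a switch {a | b} with numbers a > b.
Its thermograph has left wall a - t and right wall b + t, which meet at t = (a - b)/2, where both equal (a + b)/2. So the mast (mean value) is at (a + b)/2.
Mean = (-9 + (-26))/2 = -35/2 = -35/2

-35/2


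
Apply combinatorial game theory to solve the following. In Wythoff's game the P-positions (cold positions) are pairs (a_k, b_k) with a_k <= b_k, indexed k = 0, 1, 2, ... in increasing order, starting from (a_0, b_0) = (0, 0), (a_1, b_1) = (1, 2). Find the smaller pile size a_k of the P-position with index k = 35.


By Wythoff's theorem, a_k = floor(k * phi) and b_k = floor(k * phi^2) = a_k + k, where phi = (1 + sqrt(5))/2 is the golden ratio.
phi = (1 + sqrt(5))/2 = 1.618034
k = 35
k * phi = 35 * 1.618034 = 56.631190
a_35 = floor(k * phi) = 56

56


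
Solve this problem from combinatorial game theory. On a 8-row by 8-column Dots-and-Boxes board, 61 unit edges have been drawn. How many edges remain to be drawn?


Grid: 8 x 8 boxes, i.e. 9 rows and 9 columns of dots.
Horizontal edges: (rows + 1) * cols = 9 * 8 = 72
Vertical edges: rows * (cols + 1) = 8 * 9 = 72
Total edges: 72 + 72 = 144
Edges drawn: 61
Remaining: 144 - 61 = 83

83


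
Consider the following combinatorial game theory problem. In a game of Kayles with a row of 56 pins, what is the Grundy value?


Kayles: a move removes 1 or 2 adjacent pins from a contiguous row.
Removing pins from a row of k leaves two independent rows (a, b) with a + b = k - 1 (one pin) or a + b = k - 2 (two pins); an end removal gives a = 0.
By Sprague-Grundy, G(k) = mex{ G(a) XOR G(b) } over all these splits. G(0) = 0.
G(1): splits (0,0):0^0=0 -> mex({0}) = 1
G(2): splits (0,1):0^1=1 (0,0):0^0=0 -> mex({0, 1}) = 2
G(3): splits (0,2):0^2=2 (1,1):1^1=0 (0,1):0^1=1 -> mex({0, 1, 2}) = 3
G(4): splits (0,3):0^3=3 (1,2):1^2=3 (0,2):0^2=2 (1,1):1^1=0 -> mex({0, 2, 3}) = 1
G(5): splits (0,4):0^1=1 (1,3):1^3=2 (2,2):2^2=0 (0,3):0^3=3 (1,2):1^2=3 -> mex({0, 1, 2, 3}) = 4
G(6) = mex({0, 1, 2, 4}) = 3
G(7) = mex({0, 1, 3, 4, 5}) = 2
G(8) = mex({0, 2, 3, 5, 6}) = 1
G(9) = mex({0, 1, 2, 3, 6, 7}) = 4
G(10) = mex({0, 1, 3, 4, 5, 7}) = 2
G(11) = mex({0, 1, 2, 3, 4, 5}) = 6
G(12) = mex({0, 1, 2, 3, 5, 6, 7}) = 4
G(13) = mex({0, 2, 3, 4, 6, 7}) = 1
G(14) = mex({0, 1, 4, 5, 6, 7}) = 2
G(15) = mex({0, 1, 2, 3, 4, 5, 6}) = 7
G(16) = mex({0, 2, 3, 5, 6, 7}) = 1
G(17) = mex({0, 1, 2, 3, 5, 6, 7}) = 4
G(18) = mex({0, 1, 2, 4, 5, 6}) = 3
G(19) = mex({0, 1, 3, 4, 5, 7}) = 2
G(20) = mex({0, 2, 3, 4, 5, 6, 7}) = 1
G(21) = mex({0, 1, 2, 3, 5, 6, 7}) = 4
G(22) = mex({0, 1, 2, 3, 4, 5, 7}) = 6
G(23) = mex({0, 1, 2, 3, 4, 5, 6}) = 7
G(24) = mex({0, 1, 2, 3, 5, 6, 7}) = 4
G(25) = mex({0, 2, 3, 4, 6, 7}) = 1
G(26) = mex({0, 1, 3, 4, 5, 6, 7}) = 2
G(27) = mex({0, 1, 2, 3, 4, 5, 6, 7}) = 8
G(28) = mex({0, 1, 2, 3, 4, 6, 7, 8}) = 5
G(29) = mex({0, 1, 2, 3, 5, 6, 7, 8, 9}) = 4
G(30) = mex({0, 1, 2, 3, 4, 5, 6, 9, 10}) = 7
G(31) = mex({0, 1, 3, 4, 5, 7, 10, 11}) = 2
G(32) = mex({0, 2, 3, 4, 5, 6, 7, 9, 11}) = 1
G(33) = mex({0, 1, 2, 3, 4, 5, 6, 7, 9, 12}) = 8
G(34) = mex({0, 1, 2, 3, 4, 5, 7, 8, 11, 12}) = 6
G(35) = mex({0, 1, 2, 3, 4, 5, 6, 8, 9, 10, 11}) = 7
G(36) = mex({0, 1, 2, 3, 5, 6, 7, 9, 10}) = 4
G(37) = mex({0, 2, 3, 4, 6, 7, 9, 10, 11, 12}) = 1
G(38) = mex({0, 1, 3, 4, 5, 6, 7, 9, 10, 11, 12}) = 2
G(39) = mex({0, 1, 2, 4, 5, 6, 7, 9, 10, 12, 14}) = 3
G(40) = mex({0, 2, 3, 4, 6, 7, 11, 12, 14}) = 1
G(41) = mex({0, 1, 2, 3, 5, 6, 7, 9, 10, 11, 12}) = 4
G(42) = mex({0, 1, 2, 3, 4, 5, 6, 9, 10}) = 7
G(43) = mex({0, 1, 3, 4, 5, 7, 9, 10, 12, 15}) = 2
G(44) = mex({0, 2, 3, 4, 5, 6, 7, 9, 10, 12, 15}) = 1
G(45) = mex({0, 1, 2, 3, 4, 5, 6, 7, 9, 10, 12, 14}) = 8
G(46) = mex({0, 1, 3, 4, 5, 7, 8, 11, 12, 14}) = 2
G(47) = mex({0, 1, 2, 3, 4, 5, 6, 8, 9, 10, 11, 12}) = 7
G(48) = mex({0, 1, 2, 3, 5, 6, 7, 9, 10}) = 4
G(49) = mex({0, 2, 3, 4, 6, 7, 9, 10, 11, 12, 15}) = 1
G(50) = mex({0, 1, 4, 5, 6, 7, 9, 11, 12, 14, 15}) = 2
G(51) = mex({0, 1, 2, 3, 4, 5, 6, 7, 9, 12, 14, 15}) = 8
G(52) = mex({0, 2, 3, 4, 5, 6, 7, 8, 11, 12, 15}) = 1
G(53) = mex({0, 1, 2, 3, 5, 6, 7, 8, 9, 10, 11, 12}) = 4
G(54) = mex({0, 1, 2, 3, 4, 5, 6, 9, 10}) = 7
G(55) = mex({0, 1, 3, 4, 5, 7, 9, 10, 11, 12}) = 2
G(56) = mex({0, 2, 3, 4, 5, 6, 7, 9, 10, 11, 12, 13, 14}) = 1
Therefore G(56) = 1.

1


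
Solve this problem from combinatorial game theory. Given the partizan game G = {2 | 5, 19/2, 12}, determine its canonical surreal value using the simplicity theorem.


Left options: {2}, max = 2
Right options: {5, 19/2, 12}, min = 5
All options are numbers and max(Left) < min(Right), so by the simplicity theorem the value is the simplest (earliest-born) number strictly between 2 and 5.
Integers 3 through 4 all lie strictly between 2 and 5.
Among integers, the simplest (lowest birthday = smallest |n|; 0 is born on day 0, +-n on day n) is 3.
No non-integer in the interval can be simpler: if x is a non-integer in the interval, then floor(x) or ceil(x) also lies in the interval (the interval contains an integer), and both are proper prefixes of x's sign expansion, i.e. born earlier. So the game value is 3.
Game value = 3

3


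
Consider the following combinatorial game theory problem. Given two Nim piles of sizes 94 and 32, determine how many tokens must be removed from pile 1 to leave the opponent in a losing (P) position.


Piles: 94 and 32
Current XOR: 94 XOR 32 = 126 (non-zero, so this is an N-position).
To make the XOR zero, we need to find a move that balances the piles.
For pile 1 (size 94): target = 94 XOR 126 = 32
We reduce pile 1 from 94 to 32.
Tokens removed: 94 - 32 = 62
Verification: 32 XOR 32 = 0

62


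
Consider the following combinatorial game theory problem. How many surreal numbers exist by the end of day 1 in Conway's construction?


Day 0: {|} = 0 is born. Count = 1.
Day n: the number of surreal numbers born by day n is 2^(n+1) - 1.
By day 0: 2^1 - 1 = 1
By day 1: 2^2 - 1 = 3
By day 1: 3 surreal numbers.

3


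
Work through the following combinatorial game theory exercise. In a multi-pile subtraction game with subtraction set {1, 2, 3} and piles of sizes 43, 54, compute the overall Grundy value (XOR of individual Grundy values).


Subtraction set: {1, 2, 3}
For this subtraction set, G(n) = n mod 4 (period = max + 1 = 4).
Pile 1 (size 43): G(43) = 43 mod 4 = 3
Pile 2 (size 54): G(54) = 54 mod 4 = 2
Total Grundy value = XOR of all: 3 XOR 2 = 1

1


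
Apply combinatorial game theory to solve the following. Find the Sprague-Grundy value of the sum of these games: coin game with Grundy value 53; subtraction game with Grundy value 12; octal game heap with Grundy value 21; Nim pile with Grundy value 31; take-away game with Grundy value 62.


By the Sprague-Grundy theorem, the Grundy value of a sum of games is the XOR of individual Grundy values.
coin game: Grundy value = 53. Running XOR: 0 XOR 53 = 53
subtraction game: Grundy value = 12. Running XOR: 53 XOR 12 = 57
octal game heap: Grundy value = 21. Running XOR: 57 XOR 21 = 44
Nim pile: Grundy value = 31. Running XOR: 44 XOR 31 = 51
take-away game: Grundy value = 62. Running XOR: 51 XOR 62 = 13
The combined Grundy value is 13.

13


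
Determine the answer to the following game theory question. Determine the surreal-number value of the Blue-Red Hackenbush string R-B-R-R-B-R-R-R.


Edges (from ground): R-B-R-R-B-R-R-R
By Berlekamp's sign-expansion rule, a Blue-Red Hackenbush stalk has the value of the surreal number whose sign sequence is the edge sequence with B -> + and R -> -.
Sign sequence: -+--+---
Trace the sign expansion in the surreal number tree, starting from 0:
Edge 1: R (sign -) -> bounds (-inf, 0), value = -1
Edge 2: B (sign +) -> bounds (-1, 0), value = -1/2
Edge 3: R (sign -) -> bounds (-1, -1/2), value = -3/4
Edge 4: R (sign -) -> bounds (-1, -3/4), value = -7/8
Edge 5: B (sign +) -> bounds (-7/8, -3/4), value = -13/16
Edge 6: R (sign -) -> bounds (-7/8, -13/16), value = -27/32
Edge 7: R (sign -) -> bounds (-7/8, -27/32), value = -55/64
Edge 8: R (sign -) -> bounds (-7/8, -55/64), value = -111/128
Game value = -111/128

-111/128


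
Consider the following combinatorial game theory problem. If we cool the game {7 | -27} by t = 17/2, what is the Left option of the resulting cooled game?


Original game: {7 | -27} (a switch {a | b} with a > b).
Cooling by t (for t below the temperature (a - b)/2 = 17) taxes each move by t: {a | b} cooled by t is {a - t | b + t}.
Cooling amount: t = 17/2
Cooled Left option: 7 - 17/2 = -3/2
Cooled Right option: -27 + 17/2 = -37/2
Cooled game: {-3/2 | -37/2}
Left option = -3/2

-3/2


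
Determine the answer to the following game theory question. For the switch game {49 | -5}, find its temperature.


The game is {49 | -5}, a switch {a | b} with numbers a > b.
Cooling {a | b} by t gives {a - t | b + t}, which stops being hot when a - t = b + t, i.e. at t = (a - b)/2. So the temperature of a switch is (a - b)/2.
Temperature = (Left option - Right option) / 2
= (49 - (-5)) / 2
= 54 / 2
= 27

27


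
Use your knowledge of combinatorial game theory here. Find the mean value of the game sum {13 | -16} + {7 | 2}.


G1 = {13 | -16}, G2 = {7 | 2}
Each is a switch {a | b} with numbers a > b; its mean value is (a + b)/2, and mean value is additive over game sums: m(G1 + G2) = m(G1) + m(G2).
Mean of G1 = (13 + (-16))/2 = -3/2 = -3/2
Mean of G2 = (7 + (2))/2 = 9/2 = 9/2
Mean of G1 + G2 = -3/2 + 9/2 = 3

3


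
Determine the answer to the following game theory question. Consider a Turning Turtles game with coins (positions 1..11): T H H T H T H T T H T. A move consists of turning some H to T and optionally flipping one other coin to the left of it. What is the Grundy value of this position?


Coins: T H H T H T H T T H T
Key fact: a single head at position k behaves exactly like a Nim heap of size k (turning it to T and optionally flipping a coin at j < k corresponds to moving the heap from k to j, or to 0), and heads combine as a disjunctive sum (two heads at the same place would cancel, matching j XOR j = 0). So the Nim-value is the XOR of the 1-indexed positions of the heads.
Face-up positions (1-indexed): [2, 3, 5, 7, 10]
XOR 0 with 2: 0 XOR 2 = 2
XOR 2 with 3: 2 XOR 3 = 1
XOR 1 with 5: 1 XOR 5 = 4
XOR 4 with 7: 4 XOR 7 = 3
XOR 3 with 10: 3 XOR 10 = 9
Nim-value = 9

9


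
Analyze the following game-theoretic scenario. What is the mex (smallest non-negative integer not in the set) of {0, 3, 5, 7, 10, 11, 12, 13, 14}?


Set = {0, 3, 5, 7, 10, 11, 12, 13, 14}
0 is in the set.
1 is NOT in the set. This is the mex.
mex = 1

1


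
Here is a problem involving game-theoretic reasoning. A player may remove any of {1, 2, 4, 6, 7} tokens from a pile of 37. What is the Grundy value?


The subtraction set is S = {1, 2, 4, 6, 7}.
G(k) = mex{ G(k - s) : s in S, s <= k }. We compute iteratively: G(0) = 0.
G(1) = mex({0}) = 1
G(2) = mex({0, 1}) = 2
G(3) = mex({1, 2}) = 0
G(4) = mex({0, 2}) = 1
G(5) = mex({0, 1}) = 2
G(6) = mex({0, 1, 2}) = 3
G(7) = mex({0, 1, 2, 3}) = 4
G(8) = mex({1, 2, 3, 4}) = 0
G(9) = mex({0, 2, 4}) = 1
G(10) = mex({0, 1, 3}) = 2
G(11) = mex({1, 2, 4}) = 0
G(12) = mex({0, 2, 3}) = 1
G(13) = mex({0, 1, 3, 4}) = 2
G(14) = mex({0, 1, 2, 4}) = 3
Observe that G(8)..G(14) = 0, 1, 2, 0, 1, 2, 3 repeats G(0)..G(6) = 0, 1, 2, 0, 1, 2, 3.
For k >= max(S) = 7, G(k) is determined by the previous 7 values G(k-7)..G(k-1); a window of 7 consecutive values has recurred shifted by 8, so by induction G(k + 8) = G(k) for all k >= 0: the sequence is periodic from the start with period 8.
One period: G(0..7) = 0, 1, 2, 0, 1, 2, 3, 4.
37 mod 8 = 5, so G(37) = G(5) = 2.

2


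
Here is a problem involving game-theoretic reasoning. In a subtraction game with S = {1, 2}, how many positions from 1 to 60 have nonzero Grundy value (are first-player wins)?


Subtraction set S = {1, 2}, so G(n) = n mod 3.
G(n) = 0 when n is a multiple of 3.
Multiples of 3 in [1, 60]: 20
N-positions (nonzero Grundy) = 60 - 20 = 40

40


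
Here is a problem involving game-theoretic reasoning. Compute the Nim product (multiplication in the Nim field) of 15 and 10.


Nim multiplication is bilinear over XOR: (u XOR v) * w = (u*w) XOR (v*w).
So we split each operand into its bit components and XOR the pairwise Nim products.
15 = 1 + 2 + 4 + 8 (as XOR of powers of 2).
10 = 2 + 8 (as XOR of powers of 2).
Using the standard Nim-product table on single bits:
  2*2 = 3,   2*4 = 8,   2*8 = 12,
  4*4 = 6,   4*8 = 11,  8*8 = 13,
and  1*x = x (identity), k*l = l*k (commutative).
Pairwise Nim products:
  1 * 2 = 2
  1 * 8 = 8
  2 * 2 = 3
  2 * 8 = 12
  4 * 2 = 8
  4 * 8 = 11
  8 * 2 = 12
  8 * 8 = 13
XOR them: 2 XOR 8 XOR 3 XOR 12 XOR 8 XOR 11 XOR 12 XOR 13 = 7.
Result: 15 * 10 = 7 (in Nim).

7


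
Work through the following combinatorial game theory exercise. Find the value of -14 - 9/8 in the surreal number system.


x = -14, y = 9/8
Converting to common denominator: 8
x = -112/8, y = 9/8
x - y = -14 - 9/8 = -121/8

-121/8


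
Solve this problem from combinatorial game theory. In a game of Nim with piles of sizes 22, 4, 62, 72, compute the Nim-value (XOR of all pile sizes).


We need the XOR (exclusive or) of all pile sizes.
After XOR-ing pile 1 (size 22): 0 XOR 22 = 22
After XOR-ing pile 2 (size 4): 22 XOR 4 = 18
After XOR-ing pile 3 (size 62): 18 XOR 62 = 44
After XOR-ing pile 4 (size 72): 44 XOR 72 = 100
The Nim-value of this position is 100.

100


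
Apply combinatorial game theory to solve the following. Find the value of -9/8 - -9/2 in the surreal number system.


x = -9/8, y = -9/2
Converting to common denominator: 8
x = -9/8, y = -36/8
x - y = -9/8 - -9/2 = 27/8

27/8


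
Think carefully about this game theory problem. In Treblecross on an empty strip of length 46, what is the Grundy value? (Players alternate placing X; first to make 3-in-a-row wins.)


Treblecross: place X on empty cells; 3-in-a-row wins.
Playing within two cells of an existing X lets the opponent win at once, so sensible play treats the cells i-2..i+2 around each X as dead. The player left with no safe cell loses, so this is a normal-play take-away game on strips of safe cells.
Placing X at cell i (0-indexed) of a strip of k safe cells leaves independent strips of sizes max(0, i-2) and max(0, k-i-3). Hence G(k) = mex{ G(max(0,i-2)) XOR G(max(0,k-i-3)) : 0 <= i < k }, with G(0) = 0.
G(1): splits (0,0):0^0=0 -> mex({0}) = 1
G(2): splits (0,0):0^0=0 -> mex({0}) = 1
G(3): splits (0,0):0^0=0 -> mex({0}) = 1
G(4): splits (0,1):0^1=1 (0,0):0^0=0 -> mex({0, 1}) = 2
G(5): splits (0,2):0^1=1 (0,1):0^1=1 (0,0):0^0=0 -> mex({0, 1}) = 2
G(6) = mex({1}) = 0
G(7) = mex({0, 1, 2}) = 3
G(8) = mex({0, 1, 2}) = 3
G(9) = mex({0, 2}) = 1
G(10) = mex({0, 2, 3}) = 1
G(11) = mex({0, 3}) = 1
G(12) = mex({1, 3}) = 0
G(13) = mex({0, 1, 2, 3}) = 4
G(14) = mex({0, 1, 2}) = 3
G(15) = mex({0, 1, 2}) = 3
G(16) = mex({0, 1, 2, 4}) = 3
G(17) = mex({0, 1, 3, 4}) = 2
G(18) = mex({0, 1, 3, 4}) = 2
G(19) = mex({0, 1, 3, 5}) = 2
G(20) = mex({0, 1, 2, 3, 5}) = 4
G(21) = mex({0, 1, 2, 3, 5}) = 4
G(22) = mex({1, 2, 6}) = 0
G(23) = mex({0, 1, 2, 3, 4, 6}) = 5
G(24) = mex({0, 1, 2, 3, 4}) = 5
G(25) = mex({0, 1, 3, 4, 7}) = 2
G(26) = mex({0, 1, 3, 4, 5, 7}) = 2
G(27) = mex({0, 1, 3, 5}) = 2
G(28) = mex({0, 1, 2, 5}) = 3
G(29) = mex({0, 1, 2, 4, 5, 6}) = 3
G(30) = mex({1, 2, 4, 6}) = 0
G(31) = mex({0, 1, 2, 3, 4, 6}) = 5
G(32) = mex({1, 2, 3, 4, 7}) = 0
G(33) = mex({0, 3, 7}) = 1
G(34) = mex({0, 2, 3, 5, 7}) = 1
G(35) = mex({0, 2, 3, 5, 6}) = 1
G(36) = mex({0, 1, 2, 5, 6}) = 3
G(37) = mex({0, 1, 2, 4, 5, 6}) = 3
G(38) = mex({0, 1, 2, 4}) = 3
G(39) = mex({0, 1, 2, 3, 4, 7}) = 5
G(40) = mex({0, 1, 2, 3, 4, 5, 7}) = 6
G(41) = mex({0, 1, 2, 3, 5, 7}) = 4
G(42) = mex({0, 1, 2, 3, 5, 6, 7}) = 4
G(43) = mex({0, 2, 3, 5, 6}) = 1
G(44) = mex({1, 2, 3, 4, 5, 6}) = 0
G(45) = mex({0, 1, 2, 3, 4, 6, 7}) = 5
G(46) = mex({0, 1, 2, 3, 4, 7}) = 5
Therefore G(46) = 5.

5


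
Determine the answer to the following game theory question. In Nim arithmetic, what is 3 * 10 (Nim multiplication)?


Nim multiplication is bilinear over XOR: (u XOR v) * w = (u*w) XOR (v*w).
So we split each operand into its bit components and XOR the pairwise Nim products.
3 = 1 + 2 (as XOR of powers of 2).
10 = 2 + 8 (as XOR of powers of 2).
Using the standard Nim-product table on single bits:
  2*2 = 3,   2*4 = 8,   2*8 = 12,
  4*4 = 6,   4*8 = 11,  8*8 = 13,
and  1*x = x (identity), k*l = l*k (commutative).
Pairwise Nim products:
  1 * 2 = 2
  1 * 8 = 8
  2 * 2 = 3
  2 * 8 = 12
XOR them: 2 XOR 8 XOR 3 XOR 12 = 5.
Result: 3 * 10 = 5 (in Nim).

5


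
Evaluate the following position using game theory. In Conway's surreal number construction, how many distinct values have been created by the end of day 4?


Day 0: {|} = 0 is born. Count = 1.
Day n: the number of surreal numbers born by day n is 2^(n+1) - 1.
By day 0: 2^1 - 1 = 1
By day 1: 2^2 - 1 = 3
By day 2: 2^3 - 1 = 7
By day 3: 2^4 - 1 = 15
By day 4: 2^5 - 1 = 31
By day 4: 31 surreal numbers.

31


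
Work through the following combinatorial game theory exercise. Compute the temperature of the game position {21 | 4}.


The game is {21 | 4}, a switch {a | b} with numbers a > b.
Cooling {a | b} by t gives {a - t | b + t}, which stops being hot when a - t = b + t, i.e. at t = (a - b)/2. So the temperature of a switch is (a - b)/2.
Temperature = (Left option - Right option) / 2
= (21 - (4)) / 2
= 17 / 2
= 17/2

17/2


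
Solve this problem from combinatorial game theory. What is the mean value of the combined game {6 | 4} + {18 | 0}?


G1 = {6 | 4}, G2 = {18 | 0}
Each is a switch {a | b} with numbers a > b; its mean value is (a + b)/2, and mean value is additive over game sums: m(G1 + G2) = m(G1) + m(G2).
Mean of G1 = (6 + (4))/2 = 10/2 = 5
Mean of G2 = (18 + (0))/2 = 18/2 = 9
Mean of G1 + G2 = 5 + 9 = 14

14


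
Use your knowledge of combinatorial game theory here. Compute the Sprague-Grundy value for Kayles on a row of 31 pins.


Kayles: a move removes 1 or 2 adjacent pins from a contiguous row.
Removing pins from a row of k leaves two independent rows (a, b) with a + b = k - 1 (one pin) or a + b = k - 2 (two pins); an end removal gives a = 0.
By Sprague-Grundy, G(k) = mex{ G(a) XOR G(b) } over all these splits. G(0) = 0.
G(1): splits (0,0):0^0=0 -> mex({0}) = 1
G(2): splits (0,1):0^1=1 (0,0):0^0=0 -> mex({0, 1}) = 2
G(3): splits (0,2):0^2=2 (1,1):1^1=0 (0,1):0^1=1 -> mex({0, 1, 2}) = 3
G(4): splits (0,3):0^3=3 (1,2):1^2=3 (0,2):0^2=2 (1,1):1^1=0 -> mex({0, 2, 3}) = 1
G(5): splits (0,4):0^1=1 (1,3):1^3=2 (2,2):2^2=0 (0,3):0^3=3 (1,2):1^2=3 -> mex({0, 1, 2, 3}) = 4
G(6) = mex({0, 1, 2, 4}) = 3
G(7) = mex({0, 1, 3, 4, 5}) = 2
G(8) = mex({0, 2, 3, 5, 6}) = 1
G(9) = mex({0, 1, 2, 3, 6, 7}) = 4
G(10) = mex({0, 1, 3, 4, 5, 7}) = 2
G(11) = mex({0, 1, 2, 3, 4, 5}) = 6
G(12) = mex({0, 1, 2, 3, 5, 6, 7}) = 4
G(13) = mex({0, 2, 3, 4, 6, 7}) = 1
G(14) = mex({0, 1, 4, 5, 6, 7}) = 2
G(15) = mex({0, 1, 2, 3, 4, 5, 6}) = 7
G(16) = mex({0, 2, 3, 5, 6, 7}) = 1
G(17) = mex({0, 1, 2, 3, 5, 6, 7}) = 4
G(18) = mex({0, 1, 2, 4, 5, 6}) = 3
G(19) = mex({0, 1, 3, 4, 5, 7}) = 2
G(20) = mex({0, 2, 3, 4, 5, 6, 7}) = 1
G(21) = mex({0, 1, 2, 3, 5, 6, 7}) = 4
G(22) = mex({0, 1, 2, 3, 4, 5, 7}) = 6
G(23) = mex({0, 1, 2, 3, 4, 5, 6}) = 7
G(24) = mex({0, 1, 2, 3, 5, 6, 7}) = 4
G(25) = mex({0, 2, 3, 4, 6, 7}) = 1
G(26) = mex({0, 1, 3, 4, 5, 6, 7}) = 2
G(27) = mex({0, 1, 2, 3, 4, 5, 6, 7}) = 8
G(28) = mex({0, 1, 2, 3, 4, 6, 7, 8}) = 5
G(29) = mex({0, 1, 2, 3, 5, 6, 7, 8, 9}) = 4
G(30) = mex({0, 1, 2, 3, 4, 5, 6, 9, 10}) = 7
G(31) = mex({0, 1, 3, 4, 5, 7, 10, 11}) = 2
Therefore G(31) = 2.

2
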